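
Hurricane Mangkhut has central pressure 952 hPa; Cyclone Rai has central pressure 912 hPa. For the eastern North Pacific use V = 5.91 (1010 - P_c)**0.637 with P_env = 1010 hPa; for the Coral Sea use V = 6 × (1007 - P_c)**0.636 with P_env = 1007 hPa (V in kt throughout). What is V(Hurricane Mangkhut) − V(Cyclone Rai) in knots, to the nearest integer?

-30 kt

Hurricane Mangkhut: ΔP = 58; V ≈ 5.91 × 58^0.637 ≈ 78.50 kt.
Cyclone Rai: ΔP = 95; V ≈ 6 × 95^0.636 ≈ 108.64 kt.
Difference ≈ 78.50 − 108.64 = -30.14 → -30 kt.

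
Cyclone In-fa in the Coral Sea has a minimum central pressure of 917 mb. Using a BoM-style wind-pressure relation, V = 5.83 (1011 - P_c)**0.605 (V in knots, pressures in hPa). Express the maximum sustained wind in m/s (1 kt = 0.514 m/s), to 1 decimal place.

46.8 m/s

ΔP = 1011 − 917 = 94 mb.
V ≈ 5.83 × 94^0.605 = 5.83 × 15.622 ≈ 91.077 kt.
91.077 × 0.514 ≈ 46.81 m/s → 46.8 m/s.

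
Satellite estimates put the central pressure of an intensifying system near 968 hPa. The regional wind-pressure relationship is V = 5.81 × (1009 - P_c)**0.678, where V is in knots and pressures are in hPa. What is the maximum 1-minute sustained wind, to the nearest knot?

72 kt

ΔP = 1009 − 968 = 41 hPa.
41^0.678 ≈ 12.401.
V ≈ 5.81 × 12.401 ≈ 72.1 kt.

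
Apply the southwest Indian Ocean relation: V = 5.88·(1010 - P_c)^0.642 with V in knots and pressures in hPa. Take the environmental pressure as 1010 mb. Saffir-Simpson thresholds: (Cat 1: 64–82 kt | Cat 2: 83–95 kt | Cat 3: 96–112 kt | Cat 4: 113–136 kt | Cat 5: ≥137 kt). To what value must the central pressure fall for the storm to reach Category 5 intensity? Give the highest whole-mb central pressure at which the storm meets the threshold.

Category 5 begins at V = 137 kt.
Required ΔP = (137/5.88)^(1/0.642) = 23.299^1.558 ≈ 134.84 mb.
P_c ≤ 1010 − 134.84 = 875.16, so the highest integer P_c is 875 mb.

875 mb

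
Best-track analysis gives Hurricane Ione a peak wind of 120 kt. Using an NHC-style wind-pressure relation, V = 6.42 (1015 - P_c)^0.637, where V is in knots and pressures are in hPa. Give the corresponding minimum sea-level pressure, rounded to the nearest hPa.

916 hPa

ΔP = (V / 6.42)^(1/0.637) = (120/6.42)^1.570.
120/6.42 = 18.692; 18.692^1.570 ≈ 99.15 hPa.
P_c = 1015 − 99.15 = 915.85 ≈ 916 hPa.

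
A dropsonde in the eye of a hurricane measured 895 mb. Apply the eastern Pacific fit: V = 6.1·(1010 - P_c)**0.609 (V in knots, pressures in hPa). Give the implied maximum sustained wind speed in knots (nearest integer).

ΔP = 1010 − 895 = 115 mb.
115^0.609 ≈ 17.987.
V ≈ 6.1 × 17.987 ≈ 109.7 kt.

110 kt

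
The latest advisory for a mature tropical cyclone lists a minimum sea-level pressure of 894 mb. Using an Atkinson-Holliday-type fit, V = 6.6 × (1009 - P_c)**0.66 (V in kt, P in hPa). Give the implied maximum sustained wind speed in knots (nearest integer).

151 kt

ΔP = 1009 − 894 = 115 mb.
115^0.66 ≈ 22.912.
V ≈ 6.6 × 22.912 ≈ 151.2 kt.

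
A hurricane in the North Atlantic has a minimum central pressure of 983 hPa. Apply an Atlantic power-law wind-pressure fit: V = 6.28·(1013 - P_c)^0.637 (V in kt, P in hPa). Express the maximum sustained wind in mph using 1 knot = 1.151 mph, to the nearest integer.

63 mph

ΔP = 1013 − 983 = 30 hPa.
V ≈ 6.28 × 30^0.637 = 6.28 × 8.728 ≈ 54.813 kt.
54.813 × 1.151 ≈ 63.09 mph → 63 mph.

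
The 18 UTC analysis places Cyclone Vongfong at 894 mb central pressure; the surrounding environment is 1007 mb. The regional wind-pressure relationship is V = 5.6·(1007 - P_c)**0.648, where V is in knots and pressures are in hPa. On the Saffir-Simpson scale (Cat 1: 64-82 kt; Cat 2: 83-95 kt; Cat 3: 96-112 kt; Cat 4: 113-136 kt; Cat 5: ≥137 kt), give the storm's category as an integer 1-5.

ΔP = 1007 − 894 = 113 mb.
V ≈ 5.6 × 113^0.648 = 5.6 × 21.40 ≈ 120 kt.
120 kt falls in the Category 4 band.

4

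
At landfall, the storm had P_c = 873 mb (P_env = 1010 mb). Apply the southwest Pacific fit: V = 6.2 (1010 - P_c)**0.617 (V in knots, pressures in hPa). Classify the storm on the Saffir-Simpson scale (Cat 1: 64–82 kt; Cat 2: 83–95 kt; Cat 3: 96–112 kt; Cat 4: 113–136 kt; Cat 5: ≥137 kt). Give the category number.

4

ΔP = 1010 − 873 = 137 mb.
V ≈ 6.2 × 137^0.617 = 6.2 × 20.81 ≈ 129 kt.
129 kt falls in the Category 4 band.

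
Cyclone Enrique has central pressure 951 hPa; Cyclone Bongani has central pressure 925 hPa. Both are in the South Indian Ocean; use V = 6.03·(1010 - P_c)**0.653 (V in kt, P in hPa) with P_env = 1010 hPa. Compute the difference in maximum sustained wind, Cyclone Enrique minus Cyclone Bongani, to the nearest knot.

-23 kt

Cyclone Enrique: ΔP = 59; V ≈ 6.03 × 59^0.653 ≈ 86.43 kt.
Cyclone Bongani: ΔP = 85; V ≈ 6.03 × 85^0.653 ≈ 109.71 kt.
Difference ≈ 86.43 − 109.71 = -23.28 → -23 kt.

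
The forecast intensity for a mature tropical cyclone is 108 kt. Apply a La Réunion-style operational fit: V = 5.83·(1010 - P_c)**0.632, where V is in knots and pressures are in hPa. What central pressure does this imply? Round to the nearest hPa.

ΔP = (V / 5.83)^(1/0.632) = (108/5.83)^1.582.
108/5.83 = 18.525; 18.525^1.582 ≈ 101.38 hPa.
P_c = 1010 − 101.38 = 908.62 ≈ 909 hPa.

909 hPa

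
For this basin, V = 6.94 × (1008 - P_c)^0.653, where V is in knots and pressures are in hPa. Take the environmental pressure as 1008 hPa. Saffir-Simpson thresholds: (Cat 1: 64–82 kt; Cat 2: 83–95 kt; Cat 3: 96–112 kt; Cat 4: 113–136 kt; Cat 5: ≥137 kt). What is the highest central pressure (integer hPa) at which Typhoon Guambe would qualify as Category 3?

952 hPa

Category 3 begins at V = 96 kt.
Required ΔP = (96/6.94)^(1/0.653) = 13.833^1.531 ≈ 55.87 hPa.
P_c ≤ 1008 − 55.87 = 952.13, so the highest integer P_c is 952 hPa.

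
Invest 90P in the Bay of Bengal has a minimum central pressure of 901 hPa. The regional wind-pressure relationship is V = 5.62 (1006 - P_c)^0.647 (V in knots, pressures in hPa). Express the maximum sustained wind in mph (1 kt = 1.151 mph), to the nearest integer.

131 mph

ΔP = 1006 − 901 = 105 hPa.
V ≈ 5.62 × 105^0.647 = 5.62 × 20.310 ≈ 114.142 kt.
114.142 × 1.151 ≈ 131.38 mph → 131 mph.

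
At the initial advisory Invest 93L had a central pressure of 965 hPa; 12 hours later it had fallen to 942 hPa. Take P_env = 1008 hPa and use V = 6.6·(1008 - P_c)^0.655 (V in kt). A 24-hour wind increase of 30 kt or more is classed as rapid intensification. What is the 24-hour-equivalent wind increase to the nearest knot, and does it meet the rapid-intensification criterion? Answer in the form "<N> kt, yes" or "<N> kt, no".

V₁: ΔP = 43, V ≈ 6.6 × 43^0.655 ≈ 77.53 kt.
V₂: ΔP = 66, V ≈ 6.6 × 66^0.655 ≈ 102.65 kt.
ΔV over 12 h = 25.12 kt → 24 h equivalent = 25.12 × 24/12 ≈ 50.24 kt.
50 kt ≥ 30 kt ⇒ rapid intensification.

50 kt, yes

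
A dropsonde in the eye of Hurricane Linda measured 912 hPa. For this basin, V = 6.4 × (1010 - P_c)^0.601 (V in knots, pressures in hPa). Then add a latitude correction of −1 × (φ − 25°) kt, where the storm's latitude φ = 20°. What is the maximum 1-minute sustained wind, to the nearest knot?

106 kt

ΔP = 1010 − 912 = 98 hPa.
98^0.601 ≈ 15.730.
V ≈ 6.4 × 15.730 ≈ 100.7 kt.
Latitude correction: −1 × (20 − 25) = 5 kt.
Corrected V ≈ 105.7 kt → 106 kt.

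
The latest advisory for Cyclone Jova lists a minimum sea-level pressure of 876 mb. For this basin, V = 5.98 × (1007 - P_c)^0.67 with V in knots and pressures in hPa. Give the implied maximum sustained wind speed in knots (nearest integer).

157 kt

ΔP = 1007 − 876 = 131 mb.
131^0.67 ≈ 26.216.
V ≈ 5.98 × 26.216 ≈ 156.8 kt.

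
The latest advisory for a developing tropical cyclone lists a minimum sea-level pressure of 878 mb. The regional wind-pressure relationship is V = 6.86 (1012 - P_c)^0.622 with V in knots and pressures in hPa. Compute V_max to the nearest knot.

144 kt

ΔP = 1012 − 878 = 134 mb.
134^0.622 ≈ 21.041.
V ≈ 6.86 × 21.041 ≈ 144.3 kt.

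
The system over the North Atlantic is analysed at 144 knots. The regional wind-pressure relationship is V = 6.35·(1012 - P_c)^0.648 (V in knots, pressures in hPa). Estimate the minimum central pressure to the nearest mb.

ΔP = (V / 6.35)^(1/0.648) = (144/6.35)^1.543.
144/6.35 = 22.677; 22.677^1.543 ≈ 123.58 mb.
P_c = 1012 − 123.58 = 888.42 ≈ 888 mb.

888 mb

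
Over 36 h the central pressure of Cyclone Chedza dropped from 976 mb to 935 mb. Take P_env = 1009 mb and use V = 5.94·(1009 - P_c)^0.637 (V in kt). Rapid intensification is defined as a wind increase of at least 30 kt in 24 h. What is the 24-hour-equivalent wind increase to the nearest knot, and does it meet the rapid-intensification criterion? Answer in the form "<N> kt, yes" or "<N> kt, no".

V₁: ΔP = 33, V ≈ 5.94 × 33^0.637 ≈ 55.09 kt.
V₂: ΔP = 74, V ≈ 5.94 × 74^0.637 ≈ 92.15 kt.
ΔV over 36 h = 37.06 kt → 24 h equivalent = 37.06 × 24/36 ≈ 24.71 kt.
25 kt < 30 kt ⇒ not rapid intensification.

25 kt, no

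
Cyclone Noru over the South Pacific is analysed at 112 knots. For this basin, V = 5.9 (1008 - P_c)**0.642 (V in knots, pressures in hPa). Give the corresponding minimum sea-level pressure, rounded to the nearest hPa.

ΔP = (V / 5.9)^(1/0.642) = (112/5.9)^1.558.
112/5.9 = 18.983; 18.983^1.558 ≈ 98.00 hPa.
P_c = 1008 − 98.00 = 910.00 ≈ 910 hPa.

910 hPa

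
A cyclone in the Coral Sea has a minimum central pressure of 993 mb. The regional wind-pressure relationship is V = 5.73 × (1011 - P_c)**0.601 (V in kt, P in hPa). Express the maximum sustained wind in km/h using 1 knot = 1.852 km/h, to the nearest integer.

60 km/h

ΔP = 1011 − 993 = 18 mb.
V ≈ 5.73 × 18^0.601 = 5.73 × 5.681 ≈ 32.552 kt.
32.552 × 1.852 ≈ 60.29 km/h → 60 km/h.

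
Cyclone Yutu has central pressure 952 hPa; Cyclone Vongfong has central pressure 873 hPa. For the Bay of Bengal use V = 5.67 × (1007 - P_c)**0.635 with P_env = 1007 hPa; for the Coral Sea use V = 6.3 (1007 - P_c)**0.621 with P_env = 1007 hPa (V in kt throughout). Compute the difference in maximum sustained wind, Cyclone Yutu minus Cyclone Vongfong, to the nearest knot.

-60 kt

Cyclone Yutu: ΔP = 55; V ≈ 5.67 × 55^0.635 ≈ 72.23 kt.
Cyclone Vongfong: ΔP = 134; V ≈ 6.3 × 134^0.621 ≈ 131.91 kt.
Difference ≈ 72.23 − 131.91 = -59.68 → -60 kt.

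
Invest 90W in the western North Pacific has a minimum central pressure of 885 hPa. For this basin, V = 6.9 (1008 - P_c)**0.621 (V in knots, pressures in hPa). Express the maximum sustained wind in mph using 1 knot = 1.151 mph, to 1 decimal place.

ΔP = 1008 − 885 = 123 hPa.
V ≈ 6.9 × 123^0.621 = 6.9 × 19.853 ≈ 136.987 kt.
136.987 × 1.151 ≈ 157.67 mph → 157.7 mph.

157.7 mph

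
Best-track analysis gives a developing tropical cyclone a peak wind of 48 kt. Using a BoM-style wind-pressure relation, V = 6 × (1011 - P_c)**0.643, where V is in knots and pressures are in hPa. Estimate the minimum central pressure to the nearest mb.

986 mb

ΔP = (V / 6)^(1/0.643) = (48/6)^1.555.
48/6 = 8.000; 8.000^1.555 ≈ 25.38 mb.
P_c = 1011 − 25.38 = 985.62 ≈ 986 mb.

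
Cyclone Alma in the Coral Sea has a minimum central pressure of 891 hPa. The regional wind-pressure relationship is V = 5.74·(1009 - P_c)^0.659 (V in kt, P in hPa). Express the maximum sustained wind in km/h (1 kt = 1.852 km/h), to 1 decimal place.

246.6 km/h

ΔP = 1009 − 891 = 118 hPa.
V ≈ 5.74 × 118^0.659 = 5.74 × 23.194 ≈ 133.132 kt.
133.132 × 1.852 ≈ 246.56 km/h → 246.6 km/h.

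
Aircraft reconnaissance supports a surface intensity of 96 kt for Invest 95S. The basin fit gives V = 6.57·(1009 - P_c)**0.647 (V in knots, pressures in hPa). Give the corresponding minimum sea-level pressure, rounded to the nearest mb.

946 mb

ΔP = (V / 6.57)^(1/0.647) = (96/6.57)^1.546.
96/6.57 = 14.612; 14.612^1.546 ≈ 63.12 mb.
P_c = 1009 − 63.12 = 945.88 ≈ 946 mb.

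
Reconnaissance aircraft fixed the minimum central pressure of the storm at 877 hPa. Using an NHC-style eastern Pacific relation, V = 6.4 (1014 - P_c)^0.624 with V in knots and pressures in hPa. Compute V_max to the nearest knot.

138 kt

ΔP = 1014 − 877 = 137 hPa.
137^0.624 ≈ 21.543.
V ≈ 6.4 × 21.543 ≈ 137.9 kt.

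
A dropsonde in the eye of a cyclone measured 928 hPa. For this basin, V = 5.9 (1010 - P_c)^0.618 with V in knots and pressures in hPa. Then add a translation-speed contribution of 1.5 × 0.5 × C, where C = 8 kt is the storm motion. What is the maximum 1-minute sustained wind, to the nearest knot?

96 kt

ΔP = 1010 − 928 = 82 hPa.
82^0.618 ≈ 15.231.
V ≈ 5.9 × 15.231 ≈ 89.9 kt.
Translation term: 1.5 × 0.5 × 8 = 6 kt.
Corrected V ≈ 95.9 kt → 96 kt.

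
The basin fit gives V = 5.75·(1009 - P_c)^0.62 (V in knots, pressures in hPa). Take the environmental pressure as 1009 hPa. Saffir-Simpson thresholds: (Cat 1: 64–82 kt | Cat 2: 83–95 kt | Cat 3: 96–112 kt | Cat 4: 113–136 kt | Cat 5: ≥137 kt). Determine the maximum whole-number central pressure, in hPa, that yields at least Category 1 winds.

Category 1 begins at V = 64 kt.
Required ΔP = (64/5.75)^(1/0.62) = 11.130^1.613 ≈ 48.74 hPa.
P_c ≤ 1009 − 48.74 = 960.26, so the highest integer P_c is 960 hPa.

960 hPa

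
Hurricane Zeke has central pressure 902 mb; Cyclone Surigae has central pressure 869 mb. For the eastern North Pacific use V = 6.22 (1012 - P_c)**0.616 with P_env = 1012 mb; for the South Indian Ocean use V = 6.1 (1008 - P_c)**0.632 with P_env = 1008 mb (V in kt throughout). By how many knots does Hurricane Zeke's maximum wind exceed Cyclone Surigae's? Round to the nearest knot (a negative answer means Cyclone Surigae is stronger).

Hurricane Zeke: ΔP = 110; V ≈ 6.22 × 110^0.616 ≈ 112.54 kt.
Cyclone Surigae: ΔP = 139; V ≈ 6.1 × 139^0.632 ≈ 137.95 kt.
Difference ≈ 112.54 − 137.95 = -25.41 → -25 kt.

-25 kt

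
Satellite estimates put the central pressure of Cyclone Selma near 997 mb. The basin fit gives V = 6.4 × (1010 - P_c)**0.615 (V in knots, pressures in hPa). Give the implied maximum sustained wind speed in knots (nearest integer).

31 kt

ΔP = 1010 − 997 = 13 mb.
13^0.615 ≈ 4.843.
V ≈ 6.4 × 4.843 ≈ 31.0 kt.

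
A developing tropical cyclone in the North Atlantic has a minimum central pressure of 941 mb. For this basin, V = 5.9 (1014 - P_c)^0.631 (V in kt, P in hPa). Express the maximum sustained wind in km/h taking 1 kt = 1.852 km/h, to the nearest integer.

164 km/h

ΔP = 1014 − 941 = 73 mb.
V ≈ 5.9 × 73^0.631 = 5.9 × 14.988 ≈ 88.432 kt.
88.432 × 1.852 ≈ 163.78 km/h → 164 km/h.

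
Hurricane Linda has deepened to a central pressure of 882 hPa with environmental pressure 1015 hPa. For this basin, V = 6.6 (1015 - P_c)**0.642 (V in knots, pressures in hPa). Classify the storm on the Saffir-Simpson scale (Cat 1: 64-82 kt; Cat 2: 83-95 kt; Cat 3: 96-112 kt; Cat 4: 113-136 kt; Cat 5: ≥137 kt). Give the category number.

5

ΔP = 1015 − 882 = 133 hPa.
V ≈ 6.6 × 133^0.642 = 6.6 × 23.09 ≈ 152 kt.
152 kt falls in the Category 5 band.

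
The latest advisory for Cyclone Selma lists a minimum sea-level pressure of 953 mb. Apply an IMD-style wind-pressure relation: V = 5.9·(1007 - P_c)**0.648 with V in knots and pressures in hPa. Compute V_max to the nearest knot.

ΔP = 1007 − 953 = 54 mb.
54^0.648 ≈ 13.261.
V ≈ 5.9 × 13.261 ≈ 78.2 kt.

78 kt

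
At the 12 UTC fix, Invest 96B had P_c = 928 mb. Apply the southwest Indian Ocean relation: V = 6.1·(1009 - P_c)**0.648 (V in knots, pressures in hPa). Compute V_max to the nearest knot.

ΔP = 1009 − 928 = 81 mb.
81^0.648 ≈ 17.246.
V ≈ 6.1 × 17.246 ≈ 105.2 kt.

105 kt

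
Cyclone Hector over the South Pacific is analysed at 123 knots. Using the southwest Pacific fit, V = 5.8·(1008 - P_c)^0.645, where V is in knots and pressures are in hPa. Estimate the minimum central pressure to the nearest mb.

894 mb

ΔP = (V / 5.8)^(1/0.645) = (123/5.8)^1.550.
123/5.8 = 21.207; 21.207^1.550 ≈ 113.91 mb.
P_c = 1008 − 113.91 = 894.09 ≈ 894 mb.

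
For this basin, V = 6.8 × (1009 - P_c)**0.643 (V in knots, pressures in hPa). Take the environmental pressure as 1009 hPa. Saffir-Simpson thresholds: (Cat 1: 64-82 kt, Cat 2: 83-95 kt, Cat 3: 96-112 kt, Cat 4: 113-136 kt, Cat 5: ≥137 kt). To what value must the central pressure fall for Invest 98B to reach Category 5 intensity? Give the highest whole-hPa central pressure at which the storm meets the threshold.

Category 5 begins at V = 137 kt.
Required ΔP = (137/6.8)^(1/0.643) = 20.147^1.555 ≈ 106.74 hPa.
P_c ≤ 1009 − 106.74 = 902.26, so the highest integer P_c is 902 hPa.

902 hPa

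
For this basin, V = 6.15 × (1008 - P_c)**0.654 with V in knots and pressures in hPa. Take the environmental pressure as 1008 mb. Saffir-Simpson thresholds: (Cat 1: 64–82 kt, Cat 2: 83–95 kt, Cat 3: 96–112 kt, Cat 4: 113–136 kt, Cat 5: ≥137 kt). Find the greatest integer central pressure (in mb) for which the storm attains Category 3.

Category 3 begins at V = 96 kt.
Required ΔP = (96/6.15)^(1/0.654) = 15.610^1.529 ≈ 66.80 mb.
P_c ≤ 1008 − 66.80 = 941.20, so the highest integer P_c is 941 mb.

941 mb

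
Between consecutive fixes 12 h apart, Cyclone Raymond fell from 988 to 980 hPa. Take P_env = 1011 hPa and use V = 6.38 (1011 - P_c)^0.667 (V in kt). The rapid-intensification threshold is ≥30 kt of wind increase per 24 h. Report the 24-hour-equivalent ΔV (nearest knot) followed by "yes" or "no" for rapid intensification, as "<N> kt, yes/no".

23 kt, no

V₁: ΔP = 23, V ≈ 6.38 × 23^0.667 ≈ 51.65 kt.
V₂: ΔP = 31, V ≈ 6.38 × 31^0.667 ≈ 63.03 kt.
ΔV over 12 h = 11.38 kt → 24 h equivalent = 11.38 × 24/12 ≈ 22.76 kt.
23 kt < 30 kt ⇒ not rapid intensification.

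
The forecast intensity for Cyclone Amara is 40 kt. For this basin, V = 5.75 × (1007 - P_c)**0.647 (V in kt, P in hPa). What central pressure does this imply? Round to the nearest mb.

ΔP = (V / 5.75)^(1/0.647) = (40/5.75)^1.546.
40/5.75 = 6.957; 6.957^1.546 ≈ 20.04 mb.
P_c = 1007 − 20.04 = 986.96 ≈ 987 mb.

987 mb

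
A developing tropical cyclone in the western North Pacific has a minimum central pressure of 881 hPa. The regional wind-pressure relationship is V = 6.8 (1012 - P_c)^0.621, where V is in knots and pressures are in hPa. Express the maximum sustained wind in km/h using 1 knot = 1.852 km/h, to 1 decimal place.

ΔP = 1012 − 881 = 131 hPa.
V ≈ 6.8 × 131^0.621 = 6.8 × 20.646 ≈ 140.389 kt.
140.389 × 1.852 ≈ 260.00 km/h → 260.0 km/h.

260.0 km/h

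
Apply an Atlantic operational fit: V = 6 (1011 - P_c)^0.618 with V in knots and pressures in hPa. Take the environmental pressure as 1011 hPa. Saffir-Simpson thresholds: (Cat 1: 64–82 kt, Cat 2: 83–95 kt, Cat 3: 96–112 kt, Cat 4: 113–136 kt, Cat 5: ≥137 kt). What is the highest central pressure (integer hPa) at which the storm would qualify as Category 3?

922 hPa

Category 3 begins at V = 96 kt.
Required ΔP = (96/6)^(1/0.618) = 16.000^1.618 ≈ 88.80 hPa.
P_c ≤ 1011 − 88.80 = 922.20, so the highest integer P_c is 922 hPa.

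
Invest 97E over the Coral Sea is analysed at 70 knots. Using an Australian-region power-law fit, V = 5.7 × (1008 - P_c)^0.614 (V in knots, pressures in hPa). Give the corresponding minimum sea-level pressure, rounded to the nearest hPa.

949 hPa

ΔP = (V / 5.7)^(1/0.614) = (70/5.7)^1.629.
70/5.7 = 12.281; 12.281^1.629 ≈ 59.43 hPa.
P_c = 1008 − 59.43 = 948.57 ≈ 949 hPa.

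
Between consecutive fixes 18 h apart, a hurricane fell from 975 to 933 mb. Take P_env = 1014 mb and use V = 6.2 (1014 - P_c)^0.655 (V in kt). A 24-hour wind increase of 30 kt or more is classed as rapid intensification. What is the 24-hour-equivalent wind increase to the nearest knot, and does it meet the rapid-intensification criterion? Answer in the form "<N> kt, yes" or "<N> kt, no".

V₁: ΔP = 39, V ≈ 6.2 × 39^0.655 ≈ 68.32 kt.
V₂: ΔP = 81, V ≈ 6.2 × 81^0.655 ≈ 110.27 kt.
ΔV over 18 h = 41.95 kt → 24 h equivalent = 41.95 × 24/18 ≈ 55.93 kt.
56 kt ≥ 30 kt ⇒ rapid intensification.

56 kt, yes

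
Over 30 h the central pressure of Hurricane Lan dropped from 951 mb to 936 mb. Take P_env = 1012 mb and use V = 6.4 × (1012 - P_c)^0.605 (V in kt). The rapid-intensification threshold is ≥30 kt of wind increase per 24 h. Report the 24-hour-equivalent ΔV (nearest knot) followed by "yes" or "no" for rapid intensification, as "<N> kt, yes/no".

9 kt, no

V₁: ΔP = 61, V ≈ 6.4 × 61^0.605 ≈ 76.97 kt.
V₂: ΔP = 76, V ≈ 6.4 × 76^0.605 ≈ 87.92 kt.
ΔV over 30 h = 10.95 kt → 24 h equivalent = 10.95 × 24/30 ≈ 8.76 kt.
9 kt < 30 kt ⇒ not rapid intensification.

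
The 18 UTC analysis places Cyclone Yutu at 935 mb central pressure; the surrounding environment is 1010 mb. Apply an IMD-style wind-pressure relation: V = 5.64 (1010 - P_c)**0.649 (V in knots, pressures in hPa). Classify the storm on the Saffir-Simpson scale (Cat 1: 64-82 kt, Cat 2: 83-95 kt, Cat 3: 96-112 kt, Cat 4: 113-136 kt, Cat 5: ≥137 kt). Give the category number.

ΔP = 1010 − 935 = 75 mb.
V ≈ 5.64 × 75^0.649 = 5.64 × 16.48 ≈ 93 kt.
93 kt falls in the Category 2 band.

2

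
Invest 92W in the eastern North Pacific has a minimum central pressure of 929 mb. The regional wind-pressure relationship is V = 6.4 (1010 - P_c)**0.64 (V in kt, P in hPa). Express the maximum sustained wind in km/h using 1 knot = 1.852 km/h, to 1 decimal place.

ΔP = 1010 − 929 = 81 mb.
V ≈ 6.4 × 81^0.64 = 6.4 × 16.651 ≈ 106.564 kt.
106.564 × 1.852 ≈ 197.36 km/h → 197.4 km/h.

197.4 km/h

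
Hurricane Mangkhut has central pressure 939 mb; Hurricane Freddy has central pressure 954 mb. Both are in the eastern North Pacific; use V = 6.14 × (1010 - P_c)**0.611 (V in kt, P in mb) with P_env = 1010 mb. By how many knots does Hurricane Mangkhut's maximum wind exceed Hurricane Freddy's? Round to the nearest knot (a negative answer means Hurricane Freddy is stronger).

11 kt

Hurricane Mangkhut: ΔP = 71; V ≈ 6.14 × 71^0.611 ≈ 83.04 kt.
Hurricane Freddy: ΔP = 56; V ≈ 6.14 × 56^0.611 ≈ 71.83 kt.
Difference ≈ 83.04 − 71.83 = 11.21 → 11 kt.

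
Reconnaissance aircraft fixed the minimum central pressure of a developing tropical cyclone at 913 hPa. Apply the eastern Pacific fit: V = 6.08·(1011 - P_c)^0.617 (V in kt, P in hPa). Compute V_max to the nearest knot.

ΔP = 1011 − 913 = 98 hPa.
98^0.617 ≈ 16.927.
V ≈ 6.08 × 16.927 ≈ 102.9 kt.

103 kt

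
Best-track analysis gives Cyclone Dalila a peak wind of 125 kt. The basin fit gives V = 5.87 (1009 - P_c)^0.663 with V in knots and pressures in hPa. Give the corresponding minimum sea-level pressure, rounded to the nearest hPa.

ΔP = (V / 5.87)^(1/0.663) = (125/5.87)^1.508.
125/5.87 = 21.295; 21.295^1.508 ≈ 100.79 hPa.
P_c = 1009 − 100.79 = 908.21 ≈ 908 hPa.

908 hPa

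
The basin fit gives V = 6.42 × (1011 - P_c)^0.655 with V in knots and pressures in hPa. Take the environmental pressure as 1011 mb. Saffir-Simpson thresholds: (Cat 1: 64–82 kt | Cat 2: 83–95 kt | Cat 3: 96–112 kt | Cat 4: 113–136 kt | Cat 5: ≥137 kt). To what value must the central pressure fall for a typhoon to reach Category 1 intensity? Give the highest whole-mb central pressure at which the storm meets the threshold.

977 mb

Category 1 begins at V = 64 kt.
Required ΔP = (64/6.42)^(1/0.655) = 9.969^1.527 ≈ 33.47 mb.
P_c ≤ 1011 − 33.47 = 977.53, so the highest integer P_c is 977 mb.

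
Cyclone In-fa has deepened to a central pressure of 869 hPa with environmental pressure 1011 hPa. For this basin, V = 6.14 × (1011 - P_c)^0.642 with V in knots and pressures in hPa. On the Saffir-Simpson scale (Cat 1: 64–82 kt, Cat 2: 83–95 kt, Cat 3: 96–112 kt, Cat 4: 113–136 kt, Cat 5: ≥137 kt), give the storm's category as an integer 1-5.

5

ΔP = 1011 − 869 = 142 hPa.
V ≈ 6.14 × 142^0.642 = 6.14 × 24.09 ≈ 148 kt.
148 kt falls in the Category 5 band.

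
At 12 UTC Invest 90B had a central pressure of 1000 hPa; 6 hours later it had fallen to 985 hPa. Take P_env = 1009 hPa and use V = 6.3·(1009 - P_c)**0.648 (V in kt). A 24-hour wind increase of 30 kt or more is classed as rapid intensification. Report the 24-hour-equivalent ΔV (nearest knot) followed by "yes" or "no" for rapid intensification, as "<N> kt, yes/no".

V₁: ΔP = 9, V ≈ 6.3 × 9^0.648 ≈ 26.16 kt.
V₂: ΔP = 24, V ≈ 6.3 × 24^0.648 ≈ 49.40 kt.
ΔV over 6 h = 23.24 kt → 24 h equivalent = 23.24 × 24/6 ≈ 92.96 kt.
93 kt ≥ 30 kt ⇒ rapid intensification.

93 kt, yes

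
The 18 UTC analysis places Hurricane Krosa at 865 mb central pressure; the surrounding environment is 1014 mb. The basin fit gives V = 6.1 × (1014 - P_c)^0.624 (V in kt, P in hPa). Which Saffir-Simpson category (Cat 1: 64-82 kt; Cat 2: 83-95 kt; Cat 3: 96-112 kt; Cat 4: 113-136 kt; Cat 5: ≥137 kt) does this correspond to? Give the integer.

ΔP = 1014 − 865 = 149 mb.
V ≈ 6.1 × 149^0.624 = 6.1 × 22.70 ≈ 138 kt.
138 kt falls in the Category 5 band.

5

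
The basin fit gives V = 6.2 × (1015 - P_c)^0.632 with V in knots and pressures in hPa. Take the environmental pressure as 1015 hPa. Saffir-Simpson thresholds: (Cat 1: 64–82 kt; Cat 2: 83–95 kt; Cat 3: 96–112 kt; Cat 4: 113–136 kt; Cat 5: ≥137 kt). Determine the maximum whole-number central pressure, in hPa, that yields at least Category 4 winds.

916 hPa

Category 4 begins at V = 113 kt.
Required ΔP = (113/6.2)^(1/0.632) = 18.226^1.582 ≈ 98.80 hPa.
P_c ≤ 1015 − 98.80 = 916.20, so the highest integer P_c is 916 hPa.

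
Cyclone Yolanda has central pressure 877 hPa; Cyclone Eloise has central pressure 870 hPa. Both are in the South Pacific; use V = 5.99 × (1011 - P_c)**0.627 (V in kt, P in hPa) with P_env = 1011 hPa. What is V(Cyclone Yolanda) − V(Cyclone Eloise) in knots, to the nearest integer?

-4 kt

Cyclone Yolanda: ΔP = 134; V ≈ 5.99 × 134^0.627 ≈ 129.16 kt.
Cyclone Eloise: ΔP = 141; V ≈ 5.99 × 141^0.627 ≈ 133.35 kt.
Difference ≈ 129.16 − 133.35 = -4.19 → -4 kt.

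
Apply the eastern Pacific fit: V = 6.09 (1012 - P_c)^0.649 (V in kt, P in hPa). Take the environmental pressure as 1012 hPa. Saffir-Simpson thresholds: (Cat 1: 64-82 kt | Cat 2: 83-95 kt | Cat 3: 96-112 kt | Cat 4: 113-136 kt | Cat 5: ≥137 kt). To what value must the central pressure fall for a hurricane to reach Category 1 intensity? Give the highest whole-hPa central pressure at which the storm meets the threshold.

Category 1 begins at V = 64 kt.
Required ΔP = (64/6.09)^(1/0.649) = 10.509^1.541 ≈ 37.50 hPa.
P_c ≤ 1012 − 37.50 = 974.50, so the highest integer P_c is 974 hPa.

974 hPa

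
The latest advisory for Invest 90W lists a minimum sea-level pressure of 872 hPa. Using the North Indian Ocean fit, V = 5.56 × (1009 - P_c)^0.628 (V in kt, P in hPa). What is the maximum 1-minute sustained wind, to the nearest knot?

ΔP = 1009 − 872 = 137 hPa.
137^0.628 ≈ 21.972.
V ≈ 5.56 × 21.972 ≈ 122.2 kt.

122 kt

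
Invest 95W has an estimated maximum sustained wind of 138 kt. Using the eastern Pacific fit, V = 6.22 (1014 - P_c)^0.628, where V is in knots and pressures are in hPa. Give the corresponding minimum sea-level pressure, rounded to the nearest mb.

875 mb

ΔP = (V / 6.22)^(1/0.628) = (138/6.22)^1.592.
138/6.22 = 22.186; 22.186^1.592 ≈ 139.14 mb.
P_c = 1014 − 139.14 = 874.86 ≈ 875 mb.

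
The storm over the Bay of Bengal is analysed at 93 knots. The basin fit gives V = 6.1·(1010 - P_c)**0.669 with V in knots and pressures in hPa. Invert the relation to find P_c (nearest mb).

951 mb

ΔP = (V / 6.1)^(1/0.669) = (93/6.1)^1.495.
93/6.1 = 15.246; 15.246^1.495 ≈ 58.69 mb.
P_c = 1010 − 58.69 = 951.31 ≈ 951 mb.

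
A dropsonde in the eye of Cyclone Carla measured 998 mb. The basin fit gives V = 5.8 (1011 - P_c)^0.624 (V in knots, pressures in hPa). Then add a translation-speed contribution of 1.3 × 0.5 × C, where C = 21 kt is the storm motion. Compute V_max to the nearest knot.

42 kt

ΔP = 1011 − 998 = 13 mb.
13^0.624 ≈ 4.956.
V ≈ 5.8 × 4.956 ≈ 28.7 kt.
Translation term: 1.3 × 0.5 × 21 = 13.65 kt.
Corrected V ≈ 42.35 kt → 42 kt.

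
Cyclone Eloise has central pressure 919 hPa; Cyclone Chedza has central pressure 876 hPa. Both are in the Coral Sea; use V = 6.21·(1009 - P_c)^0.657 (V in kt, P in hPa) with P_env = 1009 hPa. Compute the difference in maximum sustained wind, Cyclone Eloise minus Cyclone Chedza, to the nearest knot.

-35 kt

Cyclone Eloise: ΔP = 90; V ≈ 6.21 × 90^0.657 ≈ 119.41 kt.
Cyclone Chedza: ΔP = 133; V ≈ 6.21 × 133^0.657 ≈ 154.33 kt.
Difference ≈ 119.41 − 154.33 = -34.92 → -35 kt.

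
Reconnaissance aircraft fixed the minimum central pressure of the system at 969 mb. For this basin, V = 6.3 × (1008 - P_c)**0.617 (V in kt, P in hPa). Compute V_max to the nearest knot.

ΔP = 1008 − 969 = 39 mb.
39^0.617 ≈ 9.587.
V ≈ 6.3 × 9.587 ≈ 60.4 kt.

60 kt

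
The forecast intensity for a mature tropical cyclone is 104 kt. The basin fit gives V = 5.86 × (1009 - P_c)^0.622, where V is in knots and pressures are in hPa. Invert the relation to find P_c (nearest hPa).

ΔP = (V / 5.86)^(1/0.622) = (104/5.86)^1.608.
104/5.86 = 17.747; 17.747^1.608 ≈ 101.92 hPa.
P_c = 1009 − 101.92 = 907.08 ≈ 907 hPa.

907 hPa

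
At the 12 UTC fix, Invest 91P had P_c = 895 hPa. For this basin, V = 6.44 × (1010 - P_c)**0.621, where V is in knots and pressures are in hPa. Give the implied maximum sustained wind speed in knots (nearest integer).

123 kt

ΔP = 1010 − 895 = 115 hPa.
115^0.621 ≈ 19.041.
V ≈ 6.44 × 19.041 ≈ 122.6 kt.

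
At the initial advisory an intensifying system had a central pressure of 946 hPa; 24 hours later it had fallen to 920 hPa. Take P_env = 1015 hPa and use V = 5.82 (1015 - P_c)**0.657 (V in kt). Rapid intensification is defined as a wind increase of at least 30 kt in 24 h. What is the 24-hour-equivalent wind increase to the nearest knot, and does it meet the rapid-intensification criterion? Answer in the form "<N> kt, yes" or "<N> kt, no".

V₁: ΔP = 69, V ≈ 5.82 × 69^0.657 ≈ 93.98 kt.
V₂: ΔP = 95, V ≈ 5.82 × 95^0.657 ≈ 115.95 kt.
ΔV over 24 h = 21.97 kt → 24 h equivalent = 21.97 × 24/24 ≈ 21.97 kt.
22 kt < 30 kt ⇒ not rapid intensification.

22 kt, no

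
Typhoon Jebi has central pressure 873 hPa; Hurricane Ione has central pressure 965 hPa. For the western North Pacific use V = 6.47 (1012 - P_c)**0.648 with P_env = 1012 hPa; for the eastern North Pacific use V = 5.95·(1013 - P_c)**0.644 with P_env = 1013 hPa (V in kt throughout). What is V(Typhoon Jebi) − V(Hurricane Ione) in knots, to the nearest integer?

Typhoon Jebi: ΔP = 139; V ≈ 6.47 × 139^0.648 ≈ 158.34 kt.
Hurricane Ione: ΔP = 48; V ≈ 5.95 × 48^0.644 ≈ 71.98 kt.
Difference ≈ 158.34 − 71.98 = 86.36 → 86 kt.

86 kt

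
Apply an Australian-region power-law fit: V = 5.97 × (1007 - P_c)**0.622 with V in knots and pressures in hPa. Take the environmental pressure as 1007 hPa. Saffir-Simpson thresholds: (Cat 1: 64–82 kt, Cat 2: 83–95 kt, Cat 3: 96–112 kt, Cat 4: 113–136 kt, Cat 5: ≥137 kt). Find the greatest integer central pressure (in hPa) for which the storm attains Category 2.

938 hPa

Category 2 begins at V = 83 kt.
Required ΔP = (83/5.97)^(1/0.622) = 13.903^1.608 ≈ 68.83 hPa.
P_c ≤ 1007 − 68.83 = 938.17, so the highest integer P_c is 938 hPa.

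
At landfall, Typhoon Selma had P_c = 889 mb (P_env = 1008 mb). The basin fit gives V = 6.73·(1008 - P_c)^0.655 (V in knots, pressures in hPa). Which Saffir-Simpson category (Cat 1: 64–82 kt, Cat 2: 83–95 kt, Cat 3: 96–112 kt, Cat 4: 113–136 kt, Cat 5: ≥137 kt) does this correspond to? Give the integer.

ΔP = 1008 − 889 = 119 mb.
V ≈ 6.73 × 119^0.655 = 6.73 × 22.88 ≈ 154 kt.
154 kt falls in the Category 5 band.

5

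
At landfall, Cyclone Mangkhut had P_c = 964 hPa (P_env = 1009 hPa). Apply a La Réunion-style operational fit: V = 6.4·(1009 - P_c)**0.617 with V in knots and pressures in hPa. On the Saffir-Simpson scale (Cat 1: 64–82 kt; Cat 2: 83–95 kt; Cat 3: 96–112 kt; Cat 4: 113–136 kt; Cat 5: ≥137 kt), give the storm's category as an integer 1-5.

1

ΔP = 1009 − 964 = 45 hPa.
V ≈ 6.4 × 45^0.617 = 6.4 × 10.47 ≈ 67 kt.
67 kt falls in the Category 1 band.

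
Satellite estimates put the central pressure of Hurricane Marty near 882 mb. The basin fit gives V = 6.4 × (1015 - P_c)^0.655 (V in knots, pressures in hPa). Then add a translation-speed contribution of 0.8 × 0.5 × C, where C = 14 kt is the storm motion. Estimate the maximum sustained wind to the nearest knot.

ΔP = 1015 − 882 = 133 mb.
133^0.655 ≈ 24.611.
V ≈ 6.4 × 24.611 ≈ 157.5 kt.
Translation term: 0.8 × 0.5 × 14 = 5.6 kt.
Corrected V ≈ 163.1 kt → 163 kt.

163 kt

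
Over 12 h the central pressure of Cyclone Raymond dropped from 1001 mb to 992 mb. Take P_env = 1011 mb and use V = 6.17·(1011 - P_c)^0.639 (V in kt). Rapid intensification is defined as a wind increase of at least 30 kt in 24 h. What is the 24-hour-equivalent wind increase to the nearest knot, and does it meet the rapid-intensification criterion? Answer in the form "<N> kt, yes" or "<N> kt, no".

V₁: ΔP = 10, V ≈ 6.17 × 10^0.639 ≈ 26.87 kt.
V₂: ΔP = 19, V ≈ 6.17 × 19^0.639 ≈ 40.50 kt.
ΔV over 12 h = 13.63 kt → 24 h equivalent = 13.63 × 24/12 ≈ 27.26 kt.
27 kt < 30 kt ⇒ not rapid intensification.

27 kt, no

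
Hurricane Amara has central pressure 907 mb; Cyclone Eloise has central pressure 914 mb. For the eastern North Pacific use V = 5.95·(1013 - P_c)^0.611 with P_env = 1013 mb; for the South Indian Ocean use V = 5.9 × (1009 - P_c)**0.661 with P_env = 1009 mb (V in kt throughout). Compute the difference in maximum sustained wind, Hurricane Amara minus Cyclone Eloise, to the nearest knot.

-17 kt

Hurricane Amara: ΔP = 106; V ≈ 5.95 × 106^0.611 ≈ 102.80 kt.
Cyclone Eloise: ΔP = 95; V ≈ 5.9 × 95^0.661 ≈ 119.71 kt.
Difference ≈ 102.80 − 119.71 = -16.91 → -17 kt.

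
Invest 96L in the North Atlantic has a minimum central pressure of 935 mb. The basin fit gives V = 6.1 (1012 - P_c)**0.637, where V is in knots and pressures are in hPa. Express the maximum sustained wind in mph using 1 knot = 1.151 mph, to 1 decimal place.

ΔP = 1012 − 935 = 77 mb.
V ≈ 6.1 × 77^0.637 = 6.1 × 15.911 ≈ 97.056 kt.
97.056 × 1.151 ≈ 111.71 mph → 111.7 mph.

111.7 mph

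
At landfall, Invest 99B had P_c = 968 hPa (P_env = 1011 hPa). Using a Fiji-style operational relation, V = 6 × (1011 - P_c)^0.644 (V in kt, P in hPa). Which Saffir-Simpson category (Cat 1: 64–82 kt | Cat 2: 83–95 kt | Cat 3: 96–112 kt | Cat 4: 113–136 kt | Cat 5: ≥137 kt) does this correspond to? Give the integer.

ΔP = 1011 − 968 = 43 hPa.
V ≈ 6 × 43^0.644 = 6 × 11.27 ≈ 68 kt.
68 kt falls in the Category 1 band.

1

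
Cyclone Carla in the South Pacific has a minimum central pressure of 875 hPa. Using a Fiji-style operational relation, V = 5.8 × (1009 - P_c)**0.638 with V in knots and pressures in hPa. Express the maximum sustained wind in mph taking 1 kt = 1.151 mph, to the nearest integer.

ΔP = 1009 − 875 = 134 hPa.
V ≈ 5.8 × 134^0.638 = 5.8 × 22.756 ≈ 131.984 kt.
131.984 × 1.151 ≈ 151.91 mph → 152 mph.

152 mph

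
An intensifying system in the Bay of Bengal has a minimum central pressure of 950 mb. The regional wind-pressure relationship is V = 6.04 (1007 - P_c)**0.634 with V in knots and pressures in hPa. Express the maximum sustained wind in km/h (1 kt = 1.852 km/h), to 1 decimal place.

ΔP = 1007 − 950 = 57 mb.
V ≈ 6.04 × 57^0.634 = 6.04 × 12.979 ≈ 78.390 kt.
78.390 × 1.852 ≈ 145.18 km/h → 145.2 km/h.

145.2 km/h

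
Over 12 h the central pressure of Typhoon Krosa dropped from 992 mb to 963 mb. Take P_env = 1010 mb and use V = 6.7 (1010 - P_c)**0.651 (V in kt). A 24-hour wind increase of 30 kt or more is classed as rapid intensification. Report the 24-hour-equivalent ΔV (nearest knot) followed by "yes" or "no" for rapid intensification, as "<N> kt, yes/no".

V₁: ΔP = 18, V ≈ 6.7 × 18^0.651 ≈ 43.98 kt.
V₂: ΔP = 47, V ≈ 6.7 × 47^0.651 ≈ 82.15 kt.
ΔV over 12 h = 38.17 kt → 24 h equivalent = 38.17 × 24/12 ≈ 76.34 kt.
76 kt ≥ 30 kt ⇒ rapid intensification.

76 kt, yes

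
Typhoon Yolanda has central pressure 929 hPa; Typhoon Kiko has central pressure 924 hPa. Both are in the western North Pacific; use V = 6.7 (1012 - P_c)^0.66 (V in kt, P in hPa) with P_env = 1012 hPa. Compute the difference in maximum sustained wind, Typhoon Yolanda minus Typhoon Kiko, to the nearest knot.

-5 kt

Typhoon Yolanda: ΔP = 83; V ≈ 6.7 × 83^0.66 ≈ 123.78 kt.
Typhoon Kiko: ΔP = 88; V ≈ 6.7 × 88^0.66 ≈ 128.66 kt.
Difference ≈ 123.78 − 128.66 = -4.88 → -5 kt.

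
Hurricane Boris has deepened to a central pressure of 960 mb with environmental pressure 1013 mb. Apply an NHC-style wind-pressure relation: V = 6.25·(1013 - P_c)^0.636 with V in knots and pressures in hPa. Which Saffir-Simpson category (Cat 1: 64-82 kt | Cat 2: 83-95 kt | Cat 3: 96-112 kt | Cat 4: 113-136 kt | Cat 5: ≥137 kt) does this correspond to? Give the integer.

1

ΔP = 1013 − 960 = 53 mb.
V ≈ 6.25 × 53^0.636 = 6.25 × 12.49 ≈ 78 kt.
78 kt falls in the Category 1 band.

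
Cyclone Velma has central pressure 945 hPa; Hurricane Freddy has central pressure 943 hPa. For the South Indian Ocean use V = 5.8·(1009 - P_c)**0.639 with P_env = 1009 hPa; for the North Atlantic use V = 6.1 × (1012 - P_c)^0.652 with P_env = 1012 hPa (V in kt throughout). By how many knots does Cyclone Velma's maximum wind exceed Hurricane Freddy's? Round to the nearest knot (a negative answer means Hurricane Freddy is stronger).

-14 kt

Cyclone Velma: ΔP = 64; V ≈ 5.8 × 64^0.639 ≈ 82.71 kt.
Hurricane Freddy: ΔP = 69; V ≈ 6.1 × 69^0.652 ≈ 96.44 kt.
Difference ≈ 82.71 − 96.44 = -13.73 → -14 kt.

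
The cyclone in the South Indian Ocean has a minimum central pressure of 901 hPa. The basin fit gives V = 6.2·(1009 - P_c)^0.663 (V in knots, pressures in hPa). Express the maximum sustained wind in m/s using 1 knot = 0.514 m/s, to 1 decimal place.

71.0 m/s

ΔP = 1009 − 901 = 108 hPa.
V ≈ 6.2 × 108^0.663 = 6.2 × 22.293 ≈ 138.214 kt.
138.214 × 0.514 ≈ 71.04 m/s → 71.0 m/s.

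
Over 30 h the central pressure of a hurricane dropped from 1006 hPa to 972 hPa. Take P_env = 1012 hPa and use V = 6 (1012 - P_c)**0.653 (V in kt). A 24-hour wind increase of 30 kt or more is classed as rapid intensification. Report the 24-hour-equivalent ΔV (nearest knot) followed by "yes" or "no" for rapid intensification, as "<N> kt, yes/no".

38 kt, yes

V₁: ΔP = 6, V ≈ 6 × 6^0.653 ≈ 19.33 kt.
V₂: ΔP = 40, V ≈ 6 × 40^0.653 ≈ 66.73 kt.
ΔV over 30 h = 47.40 kt → 24 h equivalent = 47.40 × 24/30 ≈ 37.92 kt.
38 kt ≥ 30 kt ⇒ rapid intensification.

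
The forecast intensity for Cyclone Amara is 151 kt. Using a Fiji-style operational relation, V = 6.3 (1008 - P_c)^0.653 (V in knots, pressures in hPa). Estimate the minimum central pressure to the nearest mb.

878 mb

ΔP = (V / 6.3)^(1/0.653) = (151/6.3)^1.531.
151/6.3 = 23.968; 23.968^1.531 ≈ 129.65 mb.
P_c = 1008 − 129.65 = 878.35 ≈ 878 mb.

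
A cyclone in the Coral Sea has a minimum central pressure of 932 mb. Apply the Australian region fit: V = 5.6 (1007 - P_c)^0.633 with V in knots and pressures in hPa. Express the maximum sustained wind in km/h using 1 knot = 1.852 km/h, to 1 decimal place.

ΔP = 1007 − 932 = 75 mb.
V ≈ 5.6 × 75^0.633 = 5.6 × 15.378 ≈ 86.120 kt.
86.120 × 1.852 ≈ 159.49 km/h → 159.5 km/h.

159.5 km/h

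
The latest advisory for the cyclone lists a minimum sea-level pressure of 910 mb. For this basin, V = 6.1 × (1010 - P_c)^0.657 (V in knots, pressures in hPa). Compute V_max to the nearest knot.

126 kt

ΔP = 1010 − 910 = 100 mb.
100^0.657 ≈ 20.606.
V ≈ 6.1 × 20.606 ≈ 125.7 kt.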